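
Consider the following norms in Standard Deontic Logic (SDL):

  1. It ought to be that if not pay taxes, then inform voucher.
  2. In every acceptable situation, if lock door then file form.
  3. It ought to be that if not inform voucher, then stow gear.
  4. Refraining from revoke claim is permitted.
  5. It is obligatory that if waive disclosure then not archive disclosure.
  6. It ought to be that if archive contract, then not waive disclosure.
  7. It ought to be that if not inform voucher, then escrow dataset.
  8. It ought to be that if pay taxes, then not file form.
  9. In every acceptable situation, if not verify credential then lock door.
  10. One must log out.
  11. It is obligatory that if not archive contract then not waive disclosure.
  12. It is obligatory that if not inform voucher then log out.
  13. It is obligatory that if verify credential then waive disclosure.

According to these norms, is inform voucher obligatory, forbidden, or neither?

Obligatory

Premises 11 and 6 cover both cases: O(¬archive_contract → ¬waive_disclosure) and O(archive_contract → ¬waive_disclosure). Since ¬archive_contract ∨ archive_contract is a tautology, O(¬waive_disclosure) follows.
Premise 13 is O(verify_credential → waive_disclosure); contrapositively O(¬waive_disclosure → ¬verify_credential). Since O(¬waive_disclosure) holds, K gives O(¬verify_credential).
With premise 9, O(¬verify_credential → lock_door), the K-axiom yields O(lock_door).
Applying K to premise 2 (O(lock_door → file_form)) and O(lock_door) yields O(file_form).
Premise 8, O(pay_taxes → ¬file_form), contraposes to O(file_form → ¬pay_taxes); with O(file_form) we get O(¬pay_taxes).
Premise 1 is O(¬pay_taxes → inform_voucher); since O(¬pay_taxes), deontic closure gives O(inform_voucher).
Premises 3, 4, 5, 7, 10, 12 do not contribute to this derivation.
Hence inform_voucher is obligatory.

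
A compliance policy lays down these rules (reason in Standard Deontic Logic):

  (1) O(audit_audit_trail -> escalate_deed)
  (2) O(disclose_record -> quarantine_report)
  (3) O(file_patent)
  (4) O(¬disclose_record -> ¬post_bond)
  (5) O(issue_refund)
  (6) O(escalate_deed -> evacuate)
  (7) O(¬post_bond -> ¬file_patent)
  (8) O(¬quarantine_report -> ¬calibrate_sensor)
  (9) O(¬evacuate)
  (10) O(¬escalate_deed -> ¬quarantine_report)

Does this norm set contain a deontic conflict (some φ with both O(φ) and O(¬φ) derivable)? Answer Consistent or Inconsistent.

Inconsistent

From premise 3 we have O(file_patent).
Premise 7 is O(¬post_bond -> ¬file_patent); contrapositively O(file_patent -> post_bond). Since O(file_patent) holds, K gives O(post_bond).
Premise 4 is O(¬disclose_record -> ¬post_bond); contrapositively O(post_bond -> disclose_record). Since O(post_bond) holds, K gives O(disclose_record).
With premise 2, O(disclose_record -> quarantine_report), the K-axiom yields O(quarantine_report).
Premise 10, O(¬escalate_deed -> ¬quarantine_report), contraposes to O(quarantine_report -> escalate_deed); with O(quarantine_report) we get O(escalate_deed).
Premise 6 is O(escalate_deed -> evacuate); since O(escalate_deed), deontic closure gives O(evacuate).
However, premise 9 gives O(¬evacuate).
We now have both O(evacuate) and O(¬evacuate) — evacuate is simultaneously obligatory and forbidden, violating the D-axiom.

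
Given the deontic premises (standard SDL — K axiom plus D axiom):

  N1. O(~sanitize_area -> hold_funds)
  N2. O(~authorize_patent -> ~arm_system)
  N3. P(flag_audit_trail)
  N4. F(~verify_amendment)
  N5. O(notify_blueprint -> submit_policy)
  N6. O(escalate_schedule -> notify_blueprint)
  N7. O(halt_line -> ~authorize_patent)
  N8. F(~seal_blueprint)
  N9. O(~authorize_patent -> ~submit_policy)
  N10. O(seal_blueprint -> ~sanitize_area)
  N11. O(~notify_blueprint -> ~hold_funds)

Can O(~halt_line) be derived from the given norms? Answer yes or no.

Premise 8, F(~seal_blueprint), is equivalent to O(seal_blueprint).
Applying K to premise 10 (O(seal_blueprint -> ~sanitize_area)) and O(seal_blueprint) yields O(~sanitize_area).
Applying K to premise 1 (O(~sanitize_area -> hold_funds)) and O(~sanitize_area) yields O(hold_funds).
Premise 11 is O(~notify_blueprint -> ~hold_funds); contrapositively O(hold_funds -> notify_blueprint). Since O(hold_funds) holds, K gives O(notify_blueprint).
With premise 5, O(notify_blueprint -> submit_policy), the K-axiom yields O(submit_policy).
Premise 9 is O(~authorize_patent -> ~submit_policy); contrapositively O(submit_policy -> authorize_patent). Since O(submit_policy) holds, K gives O(authorize_patent).
Premise 7, O(halt_line -> ~authorize_patent), contraposes to O(authorize_patent -> ~halt_line); with O(authorize_patent) we get O(~halt_line).
Premises 2, 3, 4, 6 do not contribute to this derivation.
So O(~halt_line) follows.

Yes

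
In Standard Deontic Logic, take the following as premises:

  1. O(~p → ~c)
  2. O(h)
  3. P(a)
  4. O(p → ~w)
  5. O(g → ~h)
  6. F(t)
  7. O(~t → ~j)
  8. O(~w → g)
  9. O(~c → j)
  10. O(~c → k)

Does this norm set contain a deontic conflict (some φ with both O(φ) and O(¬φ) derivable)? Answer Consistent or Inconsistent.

Inconsistent

Premise 6, F(t), is equivalent to O(~t).
From O(~t) and premise 7, O(~t → ~j), we obtain O(~j).
Premise 9, O(~c → j), contraposes to O(~j → c); with O(~j) we get O(c).
The contrapositive of premise 1 (O(~p → ~c)) is O(c → p), and O(c) is already established, so O(p).
Applying K to premise 4 (O(p → ~w)) and O(p) yields O(~w).
From O(~w) and premise 8, O(~w → g), we obtain O(g).
With premise 5, O(g → ~h), the K-axiom yields O(~h).
However, premise 2 gives O(h).
We now have both O(~h) and O(h) — h is simultaneously obligatory and forbidden, violating the D-axiom.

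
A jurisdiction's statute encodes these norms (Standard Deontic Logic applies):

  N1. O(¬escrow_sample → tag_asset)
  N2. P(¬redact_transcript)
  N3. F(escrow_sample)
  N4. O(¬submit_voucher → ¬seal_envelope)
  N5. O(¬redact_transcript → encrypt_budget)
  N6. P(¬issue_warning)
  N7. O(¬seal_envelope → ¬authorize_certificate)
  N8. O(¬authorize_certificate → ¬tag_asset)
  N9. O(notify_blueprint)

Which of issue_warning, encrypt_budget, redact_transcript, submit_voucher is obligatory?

Premise 3, F(escrow_sample), is equivalent to O(¬escrow_sample).
Applying K to premise 1 (O(¬escrow_sample → tag_asset)) and O(¬escrow_sample) yields O(tag_asset).
The contrapositive of premise 8 (O(¬authorize_certificate → ¬tag_asset)) is O(tag_asset → authorize_certificate), and O(tag_asset) is already established, so O(authorize_certificate).
Premise 7 is O(¬seal_envelope → ¬authorize_certificate); contrapositively O(authorize_certificate → seal_envelope). Since O(authorize_certificate) holds, K gives O(seal_envelope).
Premise 4 is O(¬submit_voucher → ¬seal_envelope); contrapositively O(seal_envelope → submit_voucher). Since O(seal_envelope) holds, K gives O(submit_voucher).
So O(submit_voucher) holds — submit_voucher is obligatory. None of the other listed options is made obligatory by any chain of premises.

submit_voucher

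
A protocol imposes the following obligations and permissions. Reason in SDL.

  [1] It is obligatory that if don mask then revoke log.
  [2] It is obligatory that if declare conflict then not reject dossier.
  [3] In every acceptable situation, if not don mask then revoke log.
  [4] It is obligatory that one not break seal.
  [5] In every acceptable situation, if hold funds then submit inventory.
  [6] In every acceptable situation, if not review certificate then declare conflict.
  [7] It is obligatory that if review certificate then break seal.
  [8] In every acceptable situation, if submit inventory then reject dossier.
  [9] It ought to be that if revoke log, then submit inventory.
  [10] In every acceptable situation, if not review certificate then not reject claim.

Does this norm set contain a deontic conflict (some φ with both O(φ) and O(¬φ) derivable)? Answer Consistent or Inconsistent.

Inconsistent

By case analysis on ¬don_mask: premise 3 gives O(¬don_mask → revoke_log) and premise 1 gives O(don_mask → revoke_log), so O(revoke_log) either way.
Premise 9 is O(revoke_log → submit_inventory); since O(revoke_log), deontic closure gives O(submit_inventory).
From O(submit_inventory) and premise 8, O(submit_inventory → reject_dossier), we obtain O(reject_dossier).
Premise 2 is O(declare_conflict → ¬reject_dossier); contrapositively O(reject_dossier → ¬declare_conflict). Since O(reject_dossier) holds, K gives O(¬declare_conflict).
Premise 6, O(¬review_certificate → declare_conflict), contraposes to O(¬declare_conflict → review_certificate); with O(¬declare_conflict) we get O(review_certificate).
From O(review_certificate) and premise 7, O(review_certificate → break_seal), we obtain O(break_seal).
Yet premise 4 states O(¬break_seal).
We now have both O(break_seal) and O(¬break_seal) — break_seal is simultaneously obligatory and forbidden, violating the D-axiom.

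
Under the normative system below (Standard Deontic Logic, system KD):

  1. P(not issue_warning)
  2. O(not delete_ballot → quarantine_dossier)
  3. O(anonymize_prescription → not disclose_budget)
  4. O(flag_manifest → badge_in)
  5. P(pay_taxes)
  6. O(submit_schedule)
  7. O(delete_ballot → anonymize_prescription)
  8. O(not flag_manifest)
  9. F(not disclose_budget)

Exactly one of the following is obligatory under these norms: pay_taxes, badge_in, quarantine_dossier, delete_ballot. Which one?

Premise 9, F(not disclose_budget), is equivalent to O(disclose_budget).
Premise 3, O(anonymize_prescription → not disclose_budget), contraposes to O(disclose_budget → not anonymize_prescription); with O(disclose_budget) we get O(not anonymize_prescription).
Premise 7, O(delete_ballot → anonymize_prescription), contraposes to O(not anonymize_prescription → not delete_ballot); with O(not anonymize_prescription) we get O(not delete_ballot).
Premise 2 is O(not delete_ballot → quarantine_dossier); since O(not delete_ballot), deontic closure gives O(quarantine_dossier).
So O(quarantine_dossier) holds — quarantine_dossier is obligatory. None of the other listed options is made obligatory by any chain of premises.

quarantine_dossier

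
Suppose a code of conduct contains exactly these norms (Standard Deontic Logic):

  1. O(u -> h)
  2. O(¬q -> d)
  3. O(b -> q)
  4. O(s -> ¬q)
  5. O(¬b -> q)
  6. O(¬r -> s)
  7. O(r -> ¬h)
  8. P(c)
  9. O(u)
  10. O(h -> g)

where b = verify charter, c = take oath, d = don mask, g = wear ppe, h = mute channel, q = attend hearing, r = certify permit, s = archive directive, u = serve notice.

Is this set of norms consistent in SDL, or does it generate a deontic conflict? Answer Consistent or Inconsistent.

Premises 3 and 5 cover both cases: O(b -> q) and O(¬b -> q). Since b ∨ ¬b is a tautology, O(q) follows.
Premise 4 is O(s -> ¬q); contrapositively O(q -> ¬s). Since O(q) holds, K gives O(¬s).
The contrapositive of premise 6 (O(¬r -> s)) is O(¬s -> r), and O(¬s) is already established, so O(r).
From O(r) and premise 7, O(r -> ¬h), we obtain O(¬h).
The contrapositive of premise 1 (O(u -> h)) is O(¬h -> ¬u), and O(¬h) is already established, so O(¬u).
Yet premise 9 states O(u).
We now have both O(¬u) and O(u) — u is simultaneously obligatory and forbidden, violating the D-axiom.

Inconsistent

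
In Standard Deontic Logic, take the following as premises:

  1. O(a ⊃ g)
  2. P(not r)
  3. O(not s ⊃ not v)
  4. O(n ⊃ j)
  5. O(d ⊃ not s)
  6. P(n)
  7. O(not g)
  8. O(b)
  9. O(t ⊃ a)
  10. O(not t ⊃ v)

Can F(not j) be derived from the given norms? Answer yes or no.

No

Premise 4 is O(n ⊃ j), but O(n) is not derivable from the premises (the permission P(n) asserts only not O(not n), not O(n)), so it does not yield O(j).
No other premise forces O(j). An ideal world satisfying every premise can still have not j true, so F(not j) is not derivable.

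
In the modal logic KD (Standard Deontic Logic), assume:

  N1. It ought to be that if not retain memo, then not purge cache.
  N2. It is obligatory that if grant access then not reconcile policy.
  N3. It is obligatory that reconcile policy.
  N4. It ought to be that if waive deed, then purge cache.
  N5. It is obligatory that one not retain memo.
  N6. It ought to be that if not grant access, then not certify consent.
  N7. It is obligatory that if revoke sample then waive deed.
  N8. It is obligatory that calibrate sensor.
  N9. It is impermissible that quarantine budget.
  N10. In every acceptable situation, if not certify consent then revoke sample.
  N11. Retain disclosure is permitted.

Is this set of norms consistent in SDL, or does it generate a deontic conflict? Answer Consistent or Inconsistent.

Premise 5 gives O(¬retain_memo).
Applying K to premise 1 (O(¬retain_memo → ¬purge_cache)) and O(¬retain_memo) yields O(¬purge_cache).
Premise 4, O(waive_deed → purge_cache), contraposes to O(¬purge_cache → ¬waive_deed); with O(¬purge_cache) we get O(¬waive_deed).
Premise 7, O(revoke_sample → waive_deed), contraposes to O(¬waive_deed → ¬revoke_sample); with O(¬waive_deed) we get O(¬revoke_sample).
The contrapositive of premise 10 (O(¬certify_consent → revoke_sample)) is O(¬revoke_sample → certify_consent), and O(¬revoke_sample) is already established, so O(certify_consent).
Premise 6 is O(¬grant_access → ¬certify_consent); contrapositively O(certify_consent → grant_access). Since O(certify_consent) holds, K gives O(grant_access).
Applying K to premise 2 (O(grant_access → ¬reconcile_policy)) and O(grant_access) yields O(¬reconcile_policy).
Yet premise 3 states O(reconcile_policy).
We now have both O(¬reconcile_policy) and O(reconcile_policy) — reconcile_policy is simultaneously obligatory and forbidden, violating the D-axiom.

Inconsistent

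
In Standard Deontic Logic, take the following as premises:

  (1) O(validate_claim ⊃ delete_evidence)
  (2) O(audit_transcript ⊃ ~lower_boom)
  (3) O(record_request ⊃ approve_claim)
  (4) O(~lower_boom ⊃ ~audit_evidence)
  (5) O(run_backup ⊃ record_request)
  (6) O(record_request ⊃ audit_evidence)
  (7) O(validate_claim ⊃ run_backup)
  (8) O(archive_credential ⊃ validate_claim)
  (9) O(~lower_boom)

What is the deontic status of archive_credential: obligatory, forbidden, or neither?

Premise 9 states O(~lower_boom) outright.
From O(~lower_boom) and premise 4, O(~lower_boom ⊃ ~audit_evidence), we obtain O(~audit_evidence).
Premise 6, O(record_request ⊃ audit_evidence), contraposes to O(~audit_evidence ⊃ ~record_request); with O(~audit_evidence) we get O(~record_request).
Premise 5 is O(run_backup ⊃ record_request); contrapositively O(~record_request ⊃ ~run_backup). Since O(~record_request) holds, K gives O(~run_backup).
Premise 7, O(validate_claim ⊃ run_backup), contraposes to O(~run_backup ⊃ ~validate_claim); with O(~run_backup) we get O(~validate_claim).
Premise 8 is O(archive_credential ⊃ validate_claim); contrapositively O(~validate_claim ⊃ ~archive_credential). Since O(~validate_claim) holds, K gives O(~archive_credential).
Premises 1, 2, 3 do not contribute to this derivation.
Thus O(~archive_credential), which is F(archive_credential): archive_credential is forbidden.

Forbidden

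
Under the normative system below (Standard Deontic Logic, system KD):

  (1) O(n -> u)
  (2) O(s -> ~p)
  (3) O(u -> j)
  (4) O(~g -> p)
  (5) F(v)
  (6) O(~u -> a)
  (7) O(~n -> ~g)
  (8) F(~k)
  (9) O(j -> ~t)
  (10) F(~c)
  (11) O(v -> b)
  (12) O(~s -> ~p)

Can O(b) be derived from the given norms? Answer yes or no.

No

Premise 11 is O(v -> b), but O(v) is not derivable from the premises, so it does not yield O(b).
No other premise forces O(b). An ideal world satisfying every premise can still have b false, so O(b) is not derivable.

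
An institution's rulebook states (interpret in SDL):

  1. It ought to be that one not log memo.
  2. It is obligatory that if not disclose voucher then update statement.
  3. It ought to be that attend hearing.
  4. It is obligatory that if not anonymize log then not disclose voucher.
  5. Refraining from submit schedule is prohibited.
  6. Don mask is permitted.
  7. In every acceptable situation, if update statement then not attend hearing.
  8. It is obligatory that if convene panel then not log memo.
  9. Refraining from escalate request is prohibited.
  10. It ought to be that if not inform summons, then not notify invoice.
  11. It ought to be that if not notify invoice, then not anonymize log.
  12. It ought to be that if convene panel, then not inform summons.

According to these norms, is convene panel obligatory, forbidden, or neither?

Premise 3 states O(attend_hearing) outright.
Premise 7, O(update_statement → ¬attend_hearing), contraposes to O(attend_hearing → ¬update_statement); with O(attend_hearing) we get O(¬update_statement).
Premise 2, O(¬disclose_voucher → update_statement), contraposes to O(¬update_statement → disclose_voucher); with O(¬update_statement) we get O(disclose_voucher).
The contrapositive of premise 4 (O(¬anonymize_log → ¬disclose_voucher)) is O(disclose_voucher → anonymize_log), and O(disclose_voucher) is already established, so O(anonymize_log).
Premise 11, O(¬notify_invoice → ¬anonymize_log), contraposes to O(anonymize_log → notify_invoice); with O(anonymize_log) we get O(notify_invoice).
The contrapositive of premise 10 (O(¬inform_summons → ¬notify_invoice)) is O(notify_invoice → inform_summons), and O(notify_invoice) is already established, so O(inform_summons).
The contrapositive of premise 12 (O(convene_panel → ¬inform_summons)) is O(inform_summons → ¬convene_panel), and O(inform_summons) is already established, so O(¬convene_panel).
Premises 1, 5, 6, 8, 9 do not contribute to this derivation.
Thus O(¬convene_panel), which is F(convene_panel): convene_panel is forbidden.

Forbidden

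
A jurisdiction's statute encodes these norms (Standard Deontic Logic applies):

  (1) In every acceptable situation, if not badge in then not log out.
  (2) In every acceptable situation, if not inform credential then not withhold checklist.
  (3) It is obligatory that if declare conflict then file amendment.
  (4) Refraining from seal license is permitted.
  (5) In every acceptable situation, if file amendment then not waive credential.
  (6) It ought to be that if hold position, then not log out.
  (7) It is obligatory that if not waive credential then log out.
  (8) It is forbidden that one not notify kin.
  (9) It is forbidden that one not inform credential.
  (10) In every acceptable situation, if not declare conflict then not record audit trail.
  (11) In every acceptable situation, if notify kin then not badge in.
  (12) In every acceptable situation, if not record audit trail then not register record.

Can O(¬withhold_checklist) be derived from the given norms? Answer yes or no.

No

Premise 2 is O(¬inform_credential → ¬withhold_checklist), but O(¬inform_credential) is not derivable from the premises, so it does not yield O(¬withhold_checklist).
No other premise forces O(¬withhold_checklist). An ideal world satisfying every premise can still have ¬withhold_checklist false, so O(¬withhold_checklist) is not derivable.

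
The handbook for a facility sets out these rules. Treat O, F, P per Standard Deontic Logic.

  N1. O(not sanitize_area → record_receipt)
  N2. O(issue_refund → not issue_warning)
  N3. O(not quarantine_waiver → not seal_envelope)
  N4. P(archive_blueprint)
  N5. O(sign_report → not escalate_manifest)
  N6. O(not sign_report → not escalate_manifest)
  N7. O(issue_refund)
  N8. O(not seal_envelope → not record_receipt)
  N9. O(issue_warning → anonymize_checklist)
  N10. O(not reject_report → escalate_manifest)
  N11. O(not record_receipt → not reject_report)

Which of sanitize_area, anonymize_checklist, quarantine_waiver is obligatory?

By case analysis on not sign_report: premise 6 gives O(not sign_report → not escalate_manifest) and premise 5 gives O(sign_report → not escalate_manifest), so O(not escalate_manifest) either way.
Premise 10 is O(not reject_report → escalate_manifest); contrapositively O(not escalate_manifest → reject_report). Since O(not escalate_manifest) holds, K gives O(reject_report).
The contrapositive of premise 11 (O(not record_receipt → not reject_report)) is O(reject_report → record_receipt), and O(reject_report) is already established, so O(record_receipt).
Premise 8 is O(not seal_envelope → not record_receipt); contrapositively O(record_receipt → seal_envelope). Since O(record_receipt) holds, K gives O(seal_envelope).
The contrapositive of premise 3 (O(not quarantine_waiver → not seal_envelope)) is O(seal_envelope → quarantine_waiver), and O(seal_envelope) is already established, so O(quarantine_waiver).
So O(quarantine_waiver) holds — quarantine_waiver is obligatory. None of the other listed options is made obligatory by any chain of premises.

quarantine_waiver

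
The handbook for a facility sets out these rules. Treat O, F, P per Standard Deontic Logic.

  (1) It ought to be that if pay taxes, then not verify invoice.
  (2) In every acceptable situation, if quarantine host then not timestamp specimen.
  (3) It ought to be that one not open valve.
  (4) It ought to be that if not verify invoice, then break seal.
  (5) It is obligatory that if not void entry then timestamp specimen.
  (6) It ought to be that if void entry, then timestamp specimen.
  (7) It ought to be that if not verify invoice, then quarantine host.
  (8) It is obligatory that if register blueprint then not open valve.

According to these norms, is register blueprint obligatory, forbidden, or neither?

Neither

Premise 8 is O(register_blueprint → ¬open_valve); even if O(¬open_valve) held, inferring O(register_blueprint) would be affirming the consequent — invalid.
No premise or chain of K-axiom applications forces O(register_blueprint), and none forces O(¬register_blueprint). So register_blueprint is neither obligatory nor forbidden under these norms.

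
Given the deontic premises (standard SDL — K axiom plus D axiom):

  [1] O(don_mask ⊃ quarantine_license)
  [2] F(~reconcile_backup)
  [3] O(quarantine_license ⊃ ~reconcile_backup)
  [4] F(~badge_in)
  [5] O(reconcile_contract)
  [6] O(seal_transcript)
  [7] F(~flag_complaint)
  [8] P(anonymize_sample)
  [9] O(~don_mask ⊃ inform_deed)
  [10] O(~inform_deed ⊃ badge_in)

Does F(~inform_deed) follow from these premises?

Premise 2 is F(~reconcile_backup), i.e. O(reconcile_backup).
Premise 3 is O(quarantine_license ⊃ ~reconcile_backup); contrapositively O(reconcile_backup ⊃ ~quarantine_license). Since O(reconcile_backup) holds, K gives O(~quarantine_license).
Premise 1, O(don_mask ⊃ quarantine_license), contraposes to O(~quarantine_license ⊃ ~don_mask); with O(~quarantine_license) we get O(~don_mask).
From O(~don_mask) and premise 9, O(~don_mask ⊃ inform_deed), we obtain O(inform_deed).
Premises 4, 5, 6, 7, 8, 10 do not contribute to this derivation.
So O(inform_deed) holds, i.e. F(~inform_deed). The claim follows.

Yes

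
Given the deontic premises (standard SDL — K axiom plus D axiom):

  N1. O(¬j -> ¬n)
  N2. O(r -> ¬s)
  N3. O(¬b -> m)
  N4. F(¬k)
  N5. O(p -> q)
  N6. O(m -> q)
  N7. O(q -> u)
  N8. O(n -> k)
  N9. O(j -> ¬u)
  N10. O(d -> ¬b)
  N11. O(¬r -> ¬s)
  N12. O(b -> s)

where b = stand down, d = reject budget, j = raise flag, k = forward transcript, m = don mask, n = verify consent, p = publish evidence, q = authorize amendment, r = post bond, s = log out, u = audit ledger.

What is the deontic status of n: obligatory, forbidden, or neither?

By case analysis on r: premise 2 gives O(r -> ¬s) and premise 11 gives O(¬r -> ¬s), so O(¬s) either way.
Premise 12, O(b -> s), contraposes to O(¬s -> ¬b); with O(¬s) we get O(¬b).
From O(¬b) and premise 3, O(¬b -> m), we obtain O(m).
Applying K to premise 6 (O(m -> q)) and O(m) yields O(q).
Applying K to premise 7 (O(q -> u)) and O(q) yields O(u).
Premise 9, O(j -> ¬u), contraposes to O(u -> ¬j); with O(u) we get O(¬j).
Applying K to premise 1 (O(¬j -> ¬n)) and O(¬j) yields O(¬n).
Premises 4, 5, 8, 10 do not contribute to this derivation.
Thus O(¬n), which is F(n): n is forbidden.

Forbidden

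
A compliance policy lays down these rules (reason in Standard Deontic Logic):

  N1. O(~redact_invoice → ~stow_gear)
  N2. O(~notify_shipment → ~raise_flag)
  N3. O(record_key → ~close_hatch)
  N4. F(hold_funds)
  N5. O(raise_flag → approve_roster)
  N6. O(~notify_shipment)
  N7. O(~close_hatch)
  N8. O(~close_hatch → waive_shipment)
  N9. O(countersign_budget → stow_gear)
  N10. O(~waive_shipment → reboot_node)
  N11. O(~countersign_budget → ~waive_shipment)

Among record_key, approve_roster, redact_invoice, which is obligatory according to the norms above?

redact_invoice

Premise 7 states O(~close_hatch) outright.
Premise 8 is O(~close_hatch → waive_shipment); since O(~close_hatch), deontic closure gives O(waive_shipment).
The contrapositive of premise 11 (O(~countersign_budget → ~waive_shipment)) is O(waive_shipment → countersign_budget), and O(waive_shipment) is already established, so O(countersign_budget).
From O(countersign_budget) and premise 9, O(countersign_budget → stow_gear), we obtain O(stow_gear).
Premise 1, O(~redact_invoice → ~stow_gear), contraposes to O(stow_gear → redact_invoice); with O(stow_gear) we get O(redact_invoice).
So O(redact_invoice) holds — redact_invoice is obligatory. None of the other listed options is made obligatory by any chain of premises.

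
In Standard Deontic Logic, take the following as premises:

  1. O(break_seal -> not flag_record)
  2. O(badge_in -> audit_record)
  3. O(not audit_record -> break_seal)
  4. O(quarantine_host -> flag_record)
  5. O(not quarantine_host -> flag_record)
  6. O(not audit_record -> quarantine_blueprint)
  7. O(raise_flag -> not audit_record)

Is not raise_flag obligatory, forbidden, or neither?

Obligatory

By case analysis on quarantine_host: premise 4 gives O(quarantine_host -> flag_record) and premise 5 gives O(not quarantine_host -> flag_record), so O(flag_record) either way.
Premise 1 is O(break_seal -> not flag_record); contrapositively O(flag_record -> not break_seal). Since O(flag_record) holds, K gives O(not break_seal).
Premise 3 is O(not audit_record -> break_seal); contrapositively O(not break_seal -> audit_record). Since O(not break_seal) holds, K gives O(audit_record).
The contrapositive of premise 7 (O(raise_flag -> not audit_record)) is O(audit_record -> not raise_flag), and O(audit_record) is already established, so O(not raise_flag).
Premises 2, 6 do not contribute to this derivation.
Hence not raise_flag is obligatory.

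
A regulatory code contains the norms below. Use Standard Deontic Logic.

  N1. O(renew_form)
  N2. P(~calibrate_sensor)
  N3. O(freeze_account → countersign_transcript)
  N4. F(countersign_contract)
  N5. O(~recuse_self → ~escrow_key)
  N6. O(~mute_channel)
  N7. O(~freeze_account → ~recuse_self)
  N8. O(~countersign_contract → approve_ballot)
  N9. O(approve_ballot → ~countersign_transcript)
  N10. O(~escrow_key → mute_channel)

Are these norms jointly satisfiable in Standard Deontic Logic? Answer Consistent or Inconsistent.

Inconsistent

Premise 6 gives O(~mute_channel).
Premise 10, O(~escrow_key → mute_channel), contraposes to O(~mute_channel → escrow_key); with O(~mute_channel) we get O(escrow_key).
Premise 5, O(~recuse_self → ~escrow_key), contraposes to O(escrow_key → recuse_self); with O(escrow_key) we get O(recuse_self).
Premise 7 is O(~freeze_account → ~recuse_self); contrapositively O(recuse_self → freeze_account). Since O(recuse_self) holds, K gives O(freeze_account).
Applying K to premise 3 (O(freeze_account → countersign_transcript)) and O(freeze_account) yields O(countersign_transcript).
The contrapositive of premise 9 (O(approve_ballot → ~countersign_transcript)) is O(countersign_transcript → ~approve_ballot), and O(countersign_transcript) is already established, so O(~approve_ballot).
The contrapositive of premise 8 (O(~countersign_contract → approve_ballot)) is O(~approve_ballot → countersign_contract), and O(~approve_ballot) is already established, so O(countersign_contract).
Yet premise 4 is F(countersign_contract), i.e. O(~countersign_contract).
We now have both O(countersign_contract) and O(~countersign_contract) — countersign_contract is simultaneously obligatory and forbidden, violating the D-axiom.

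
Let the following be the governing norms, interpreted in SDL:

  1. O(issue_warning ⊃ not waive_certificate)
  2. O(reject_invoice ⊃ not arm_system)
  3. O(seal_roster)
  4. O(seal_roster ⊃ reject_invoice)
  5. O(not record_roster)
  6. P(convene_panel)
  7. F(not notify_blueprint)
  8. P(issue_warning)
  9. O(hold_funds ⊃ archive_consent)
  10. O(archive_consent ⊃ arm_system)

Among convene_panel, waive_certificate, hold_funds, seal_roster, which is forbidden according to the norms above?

Premise 3 states O(seal_roster) outright.
Premise 4 is O(seal_roster ⊃ reject_invoice); since O(seal_roster), deontic closure gives O(reject_invoice).
Premise 2 is O(reject_invoice ⊃ not arm_system); since O(reject_invoice), deontic closure gives O(not arm_system).
Premise 10 is O(archive_consent ⊃ arm_system); contrapositively O(not arm_system ⊃ not archive_consent). Since O(not arm_system) holds, K gives O(not archive_consent).
The contrapositive of premise 9 (O(hold_funds ⊃ archive_consent)) is O(not archive_consent ⊃ not hold_funds), and O(not archive_consent) is already established, so O(not hold_funds).
So O(not hold_funds) holds, i.e. hold_funds is forbidden. None of the other listed options is forbidden under the premises.

hold_funds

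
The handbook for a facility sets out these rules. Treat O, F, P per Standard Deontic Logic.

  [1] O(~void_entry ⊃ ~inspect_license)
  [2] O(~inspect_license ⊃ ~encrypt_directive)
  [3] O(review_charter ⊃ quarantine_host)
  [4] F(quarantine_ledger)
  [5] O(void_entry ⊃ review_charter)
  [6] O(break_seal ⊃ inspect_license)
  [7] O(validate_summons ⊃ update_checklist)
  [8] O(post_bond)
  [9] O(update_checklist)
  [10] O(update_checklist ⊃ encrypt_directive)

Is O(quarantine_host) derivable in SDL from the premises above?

Yes

Premise 9 gives O(update_checklist).
Applying K to premise 10 (O(update_checklist ⊃ encrypt_directive)) and O(update_checklist) yields O(encrypt_directive).
The contrapositive of premise 2 (O(~inspect_license ⊃ ~encrypt_directive)) is O(encrypt_directive ⊃ inspect_license), and O(encrypt_directive) is already established, so O(inspect_license).
Premise 1 is O(~void_entry ⊃ ~inspect_license); contrapositively O(inspect_license ⊃ void_entry). Since O(inspect_license) holds, K gives O(void_entry).
Applying K to premise 5 (O(void_entry ⊃ review_charter)) and O(void_entry) yields O(review_charter).
Applying K to premise 3 (O(review_charter ⊃ quarantine_host)) and O(review_charter) yields O(quarantine_host).
Premises 4, 6, 7, 8 do not contribute to this derivation.
So O(quarantine_host) follows.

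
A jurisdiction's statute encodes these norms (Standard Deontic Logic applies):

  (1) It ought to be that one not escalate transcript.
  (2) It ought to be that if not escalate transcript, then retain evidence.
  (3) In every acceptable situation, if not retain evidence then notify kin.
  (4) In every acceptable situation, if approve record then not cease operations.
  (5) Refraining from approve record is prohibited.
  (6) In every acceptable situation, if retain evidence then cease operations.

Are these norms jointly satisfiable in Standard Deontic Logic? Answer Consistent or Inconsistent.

Premise 1 states O(¬escalate_transcript) outright.
Applying K to premise 2 (O(¬escalate_transcript → retain_evidence)) and O(¬escalate_transcript) yields O(retain_evidence).
Premise 6 is O(retain_evidence → cease_operations); since O(retain_evidence), deontic closure gives O(cease_operations).
The contrapositive of premise 4 (O(approve_record → ¬cease_operations)) is O(cease_operations → ¬approve_record), and O(cease_operations) is already established, so O(¬approve_record).
Yet premise 5 is F(¬approve_record), i.e. O(approve_record).
We now have both O(¬approve_record) and O(approve_record) — approve_record is simultaneously obligatory and forbidden, violating the D-axiom.

Inconsistent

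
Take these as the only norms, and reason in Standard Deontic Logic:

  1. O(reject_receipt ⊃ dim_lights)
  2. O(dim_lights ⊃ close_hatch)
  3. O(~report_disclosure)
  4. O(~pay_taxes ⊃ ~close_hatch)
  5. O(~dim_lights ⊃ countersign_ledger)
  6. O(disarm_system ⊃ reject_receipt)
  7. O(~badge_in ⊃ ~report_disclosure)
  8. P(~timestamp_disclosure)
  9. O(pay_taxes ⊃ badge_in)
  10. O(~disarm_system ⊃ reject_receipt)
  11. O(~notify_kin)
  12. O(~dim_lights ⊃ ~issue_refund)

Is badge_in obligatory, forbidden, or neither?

Premises 6 and 10 cover both cases: O(disarm_system ⊃ reject_receipt) and O(~disarm_system ⊃ reject_receipt). Since disarm_system ∨ ~disarm_system is a tautology, O(reject_receipt) follows.
From O(reject_receipt) and premise 1, O(reject_receipt ⊃ dim_lights), we obtain O(dim_lights).
From O(dim_lights) and premise 2, O(dim_lights ⊃ close_hatch), we obtain O(close_hatch).
Premise 4 is O(~pay_taxes ⊃ ~close_hatch); contrapositively O(close_hatch ⊃ pay_taxes). Since O(close_hatch) holds, K gives O(pay_taxes).
With premise 9, O(pay_taxes ⊃ badge_in), the K-axiom yields O(badge_in).
Premises 3, 5, 7, 8, 11, 12 do not contribute to this derivation.
Hence badge_in is obligatory.

Obligatory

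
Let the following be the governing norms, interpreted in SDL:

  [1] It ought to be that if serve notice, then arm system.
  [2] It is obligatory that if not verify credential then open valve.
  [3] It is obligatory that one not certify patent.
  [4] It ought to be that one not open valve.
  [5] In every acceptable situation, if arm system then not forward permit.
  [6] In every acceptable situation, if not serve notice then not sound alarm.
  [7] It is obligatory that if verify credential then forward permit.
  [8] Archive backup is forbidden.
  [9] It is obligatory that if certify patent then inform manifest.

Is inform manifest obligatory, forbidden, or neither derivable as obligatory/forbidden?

Premise 9 is O(certify_patent → inform_manifest), but O(certify_patent) is not derivable from the premises, so it does not yield O(inform_manifest).
No premise or chain of K-axiom applications forces O(inform_manifest), and none forces O(¬inform_manifest). So inform_manifest is neither obligatory nor forbidden under these norms.

Neither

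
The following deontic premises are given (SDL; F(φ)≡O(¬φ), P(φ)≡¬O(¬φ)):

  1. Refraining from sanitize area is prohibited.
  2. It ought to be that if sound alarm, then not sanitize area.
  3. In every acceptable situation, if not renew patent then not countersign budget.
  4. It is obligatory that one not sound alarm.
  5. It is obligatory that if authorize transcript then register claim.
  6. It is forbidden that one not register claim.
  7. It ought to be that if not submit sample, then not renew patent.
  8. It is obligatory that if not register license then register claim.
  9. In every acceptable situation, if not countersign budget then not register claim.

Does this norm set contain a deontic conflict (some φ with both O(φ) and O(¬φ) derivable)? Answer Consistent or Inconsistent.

Consistent

Premise 2 is O(sound_alarm → ¬sanitize_area), but O(sound_alarm) is not derivable from the premises, so it does not yield O(¬sanitize_area).
So O(¬sanitize_area) is not derivable, and the apparent clash with O(sanitize_area) does not arise.
A world satisfying every obligation exists (e.g. authorize_transcript=false, countersign_budget=true, register_claim=true, register_license=false, renew_patent=true, sanitize_area=true, sound_alarm=false, submit_sample=true); no atom is both obligatory and forbidden, so the set is consistent.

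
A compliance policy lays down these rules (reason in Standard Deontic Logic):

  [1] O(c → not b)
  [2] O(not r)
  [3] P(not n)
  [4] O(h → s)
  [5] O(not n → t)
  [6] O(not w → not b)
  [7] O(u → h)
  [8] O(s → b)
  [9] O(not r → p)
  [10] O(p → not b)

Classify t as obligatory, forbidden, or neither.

Premise 5 is O(not n → t), but O(not n) is not derivable from the premises (the permission P(not n) asserts only not O(n), not O(not n)), so it does not yield O(t).
No premise or chain of K-axiom applications forces O(t), and none forces O(not t). So t is neither obligatory nor forbidden under these norms.

Neither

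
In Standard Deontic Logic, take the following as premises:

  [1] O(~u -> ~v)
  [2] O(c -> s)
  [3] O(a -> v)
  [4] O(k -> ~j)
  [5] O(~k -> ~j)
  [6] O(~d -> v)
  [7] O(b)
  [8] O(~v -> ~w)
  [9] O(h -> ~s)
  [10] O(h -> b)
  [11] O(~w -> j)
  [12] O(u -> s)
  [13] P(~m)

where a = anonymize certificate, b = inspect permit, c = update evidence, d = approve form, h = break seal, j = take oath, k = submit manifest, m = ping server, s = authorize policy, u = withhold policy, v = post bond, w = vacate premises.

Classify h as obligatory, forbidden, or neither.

Premises 5 and 4 are O(~k -> ~j) and O(k -> ~j); every ideal world satisfies ~k or k, so in either case ~j holds — hence O(~j).
The contrapositive of premise 11 (O(~w -> j)) is O(~j -> w), and O(~j) is already established, so O(w).
The contrapositive of premise 8 (O(~v -> ~w)) is O(w -> v), and O(w) is already established, so O(v).
Premise 1, O(~u -> ~v), contraposes to O(v -> u); with O(v) we get O(u).
Premise 12 is O(u -> s); since O(u), deontic closure gives O(s).
Premise 9 is O(h -> ~s); contrapositively O(s -> ~h). Since O(s) holds, K gives O(~h).
Premises 2, 3, 6, 7, 10, 13 do not contribute to this derivation.
Thus O(~h), which is F(h): h is forbidden.

Forbidden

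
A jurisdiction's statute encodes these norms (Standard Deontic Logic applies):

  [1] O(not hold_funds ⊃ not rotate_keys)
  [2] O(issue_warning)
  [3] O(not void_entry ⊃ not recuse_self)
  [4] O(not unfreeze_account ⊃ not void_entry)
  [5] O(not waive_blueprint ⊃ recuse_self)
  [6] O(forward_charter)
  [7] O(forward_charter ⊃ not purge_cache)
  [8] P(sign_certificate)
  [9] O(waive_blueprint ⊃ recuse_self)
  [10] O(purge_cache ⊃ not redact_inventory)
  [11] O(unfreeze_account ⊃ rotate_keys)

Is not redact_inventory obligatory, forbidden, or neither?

Premise 10 is O(purge_cache ⊃ not redact_inventory), but O(purge_cache) is not derivable from the premises, so it does not yield O(not redact_inventory).
No premise or chain of K-axiom applications forces O(not redact_inventory), and none forces O(redact_inventory). So not redact_inventory is neither obligatory nor forbidden under these norms.

Neither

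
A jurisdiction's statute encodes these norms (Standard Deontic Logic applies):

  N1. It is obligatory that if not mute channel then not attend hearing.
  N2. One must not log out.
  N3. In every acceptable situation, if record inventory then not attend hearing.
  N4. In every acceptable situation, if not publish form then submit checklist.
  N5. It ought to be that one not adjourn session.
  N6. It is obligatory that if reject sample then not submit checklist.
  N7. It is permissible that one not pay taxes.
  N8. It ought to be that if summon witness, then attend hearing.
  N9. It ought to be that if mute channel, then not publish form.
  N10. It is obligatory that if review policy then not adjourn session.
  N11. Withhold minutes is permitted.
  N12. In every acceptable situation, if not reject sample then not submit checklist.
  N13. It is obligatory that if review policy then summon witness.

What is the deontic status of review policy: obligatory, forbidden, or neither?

Forbidden

Premises 12 and 6 are O(¬reject_sample → ¬submit_checklist) and O(reject_sample → ¬submit_checklist); every ideal world satisfies ¬reject_sample or reject_sample, so in either case ¬submit_checklist holds — hence O(¬submit_checklist).
Premise 4 is O(¬publish_form → submit_checklist); contrapositively O(¬submit_checklist → publish_form). Since O(¬submit_checklist) holds, K gives O(publish_form).
Premise 9 is O(mute_channel → ¬publish_form); contrapositively O(publish_form → ¬mute_channel). Since O(publish_form) holds, K gives O(¬mute_channel).
From O(¬mute_channel) and premise 1, O(¬mute_channel → ¬attend_hearing), we obtain O(¬attend_hearing).
Premise 8 is O(summon_witness → attend_hearing); contrapositively O(¬attend_hearing → ¬summon_witness). Since O(¬attend_hearing) holds, K gives O(¬summon_witness).
The contrapositive of premise 13 (O(review_policy → summon_witness)) is O(¬summon_witness → ¬review_policy), and O(¬summon_witness) is already established, so O(¬review_policy).
Premises 2, 3, 5, 7, 10, 11 do not contribute to this derivation.
Thus O(¬review_policy), which is F(review_policy): review_policy is forbidden.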